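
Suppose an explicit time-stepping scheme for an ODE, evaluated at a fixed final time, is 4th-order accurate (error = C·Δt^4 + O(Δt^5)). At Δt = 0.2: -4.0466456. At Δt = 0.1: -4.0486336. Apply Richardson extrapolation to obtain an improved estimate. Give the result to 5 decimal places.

Extrapolated value = (16·A(Δt/2) − A(Δt)) / (16 − 1)
= (16·(-4.0486336) − (-4.0466456)) / 15
= -60.7314920 / 15 = -4.0487661

-4.04877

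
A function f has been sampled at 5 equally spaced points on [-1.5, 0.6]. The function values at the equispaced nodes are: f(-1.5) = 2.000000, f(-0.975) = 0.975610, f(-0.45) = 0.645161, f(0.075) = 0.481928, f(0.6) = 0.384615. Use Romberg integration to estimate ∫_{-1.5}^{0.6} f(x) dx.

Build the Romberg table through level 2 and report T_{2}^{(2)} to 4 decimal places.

1.6584

T_{0}^{(0)} (trapezoid, 1 panel, h=2.1000): 2.503846
T_{1}^{(0)} (trapezoid, 2 panels, h=1.0500): 1.929342
T_{2}^{(0)} (trapezoid, 4 panels, h=0.5250): 1.729878
T_{1}^{(1)} = 1.929342 + (1.929342 − 2.503846)/3 = 1.737841
T_{2}^{(1)} = 1.729878 + (1.729878 − 1.929342)/3 = 1.663390
T_{2}^{(2)} = 1.663390 + (1.663390 − 1.737841)/15 = 1.658427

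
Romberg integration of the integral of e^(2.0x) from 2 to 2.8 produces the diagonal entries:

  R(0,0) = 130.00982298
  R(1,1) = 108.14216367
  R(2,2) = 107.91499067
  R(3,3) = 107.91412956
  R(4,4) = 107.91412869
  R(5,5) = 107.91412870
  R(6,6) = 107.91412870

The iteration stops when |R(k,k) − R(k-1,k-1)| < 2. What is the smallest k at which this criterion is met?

k = 2

|R(1,1) − R(0,0)| = 21.86765931 ≥ 2
|R(2,2) − R(1,1)| = 0.22717300 < 2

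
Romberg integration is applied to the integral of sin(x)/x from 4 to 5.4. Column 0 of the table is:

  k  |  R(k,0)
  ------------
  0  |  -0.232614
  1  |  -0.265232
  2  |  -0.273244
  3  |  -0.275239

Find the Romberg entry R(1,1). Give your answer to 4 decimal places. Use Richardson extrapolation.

-0.2761

Richardson extrapolation on the trapezoidal column (denominator 4−1=3):
R(1,1) = (4·(-0.265232) − (-0.232614)) / 3 = -0.276105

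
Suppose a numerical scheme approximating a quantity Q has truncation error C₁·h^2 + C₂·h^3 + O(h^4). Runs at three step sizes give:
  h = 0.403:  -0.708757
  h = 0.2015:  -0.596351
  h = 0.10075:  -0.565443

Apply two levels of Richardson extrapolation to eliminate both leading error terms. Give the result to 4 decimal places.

-0.5546

First eliminate the h^2 term (factor 2^2 = 4):
  B₁ = (4·(-0.596351) − (-0.708757))/3 = -0.558882
  B₂ = (4·(-0.565443) − (-0.596351))/3 = -0.555140
Then eliminate the h^3 term (factor 2^3 = 8):
  (8·(-0.555140) − (-0.558882))/7 = -0.554605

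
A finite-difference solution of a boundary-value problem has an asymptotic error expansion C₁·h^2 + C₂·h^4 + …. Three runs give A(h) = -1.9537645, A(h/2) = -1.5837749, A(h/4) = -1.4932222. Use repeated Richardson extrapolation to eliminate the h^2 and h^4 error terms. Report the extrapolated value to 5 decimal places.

-1.46321

First eliminate the h^2 term (factor 2^2 = 4):
  B₁ = (4·(-1.5837749) − (-1.9537645))/3 = -1.4604450
  B₂ = (4·(-1.4932222) − (-1.5837749))/3 = -1.4630380
Then eliminate the h^4 term (factor 2^4 = 16):
  (16·(-1.4630380) − (-1.4604450))/15 = -1.4632109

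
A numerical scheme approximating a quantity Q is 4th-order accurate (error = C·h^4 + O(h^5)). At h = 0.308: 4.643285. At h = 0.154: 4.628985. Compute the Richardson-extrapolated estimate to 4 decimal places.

4.6280

The leading error scales as h^4; refining by a factor of 2 reduces it by 2^4 = 16.
Extrapolated value = (16·A(h/2) − A(h)) / (16 − 1)
= (16·4.628985 − 4.643285) / 15
= 69.420475 / 15 = 4.628032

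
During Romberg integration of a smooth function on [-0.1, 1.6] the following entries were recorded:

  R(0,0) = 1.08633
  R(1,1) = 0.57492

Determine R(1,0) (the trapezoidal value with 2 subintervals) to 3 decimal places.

0.703

From R(1,1) = (4·R(1,0) − R(0,0))/3, solve for R(1,0):
4·R(1,0) = 3·0.57492 + 1.08633 = 2.81109
R(1,0) = 0.70277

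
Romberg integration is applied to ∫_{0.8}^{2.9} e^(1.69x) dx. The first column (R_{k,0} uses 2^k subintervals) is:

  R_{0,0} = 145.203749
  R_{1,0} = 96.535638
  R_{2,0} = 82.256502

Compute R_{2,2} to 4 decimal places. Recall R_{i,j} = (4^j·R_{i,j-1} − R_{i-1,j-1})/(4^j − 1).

Richardson extrapolation on the trapezoidal column (denominator 4−1=3):
R_{1,1} = (4·96.535638 − 145.203749) / 3 = 80.312934
R_{2,1} = (4·82.256502 − 96.535638) / 3 = 77.496790
R_{2,2} = 77.496790 + (77.496790 − 80.312934)/15 = 77.309047

77.3090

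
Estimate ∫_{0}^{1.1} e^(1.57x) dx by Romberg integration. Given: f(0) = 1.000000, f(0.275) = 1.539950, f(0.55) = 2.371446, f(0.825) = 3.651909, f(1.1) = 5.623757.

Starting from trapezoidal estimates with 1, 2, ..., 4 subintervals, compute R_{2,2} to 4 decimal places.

R_{0,0} (trapezoid, 1 panel, h=1.1000): 3.643066
R_{1,0} (trapezoid, 2 panels, h=0.5500): 3.125828
R_{2,0} (trapezoid, 4 panels, h=0.2750): 2.990675
R_{1,1} = 3.125828 + (3.125828 − 3.643066)/3 = 2.953415
R_{2,1} = 2.990675 + (2.990675 − 3.125828)/3 = 2.945624
R_{2,2} = 2.945624 + (2.945624 − 2.953415)/15 = 2.945105

2.9451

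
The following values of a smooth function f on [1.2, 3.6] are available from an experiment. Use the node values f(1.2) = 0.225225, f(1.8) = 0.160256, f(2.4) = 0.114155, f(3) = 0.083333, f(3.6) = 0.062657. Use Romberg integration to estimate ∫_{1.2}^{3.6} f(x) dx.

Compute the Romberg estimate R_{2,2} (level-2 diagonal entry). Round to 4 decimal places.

R_{0,0} (trapezoid, 1 panel, h=2.4000): 0.345458
R_{1,0} (trapezoid, 2 panels, h=1.2000): 0.309715
R_{2,0} (trapezoid, 4 panels, h=0.6000): 0.301011
R_{1,1} = 0.309715 + (0.309715 − 0.345458)/3 = 0.297801
R_{2,1} = 0.301011 + (0.301011 − 0.309715)/3 = 0.298110
R_{2,2} = 0.298110 + (0.298110 − 0.297801)/15 = 0.298131

0.2981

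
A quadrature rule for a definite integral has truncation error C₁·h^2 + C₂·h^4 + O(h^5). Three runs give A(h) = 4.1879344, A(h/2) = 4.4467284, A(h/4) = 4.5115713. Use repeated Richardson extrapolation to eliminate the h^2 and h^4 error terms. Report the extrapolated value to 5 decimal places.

First eliminate the h^2 term (factor 2^2 = 4):
  B₁ = (4·4.4467284 − 4.1879344)/3 = 4.5329931
  B₂ = (4·4.5115713 − 4.4467284)/3 = 4.5331856
Then eliminate the h^4 term (factor 2^4 = 16):
  (16·4.5331856 − 4.5329931)/15 = 4.5331984

4.53320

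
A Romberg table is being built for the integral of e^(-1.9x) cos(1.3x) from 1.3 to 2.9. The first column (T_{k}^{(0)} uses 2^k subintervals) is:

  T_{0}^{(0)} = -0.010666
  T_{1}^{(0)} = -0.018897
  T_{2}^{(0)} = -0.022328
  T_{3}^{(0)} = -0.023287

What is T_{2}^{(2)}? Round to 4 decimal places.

-0.0236

Richardson extrapolation on the trapezoidal column (denominator 4−1=3):
T_{1}^{(1)} = -0.018897 + (-0.018897 − (-0.010666))/3 = -0.021641
T_{2}^{(1)} = -0.022328 + (-0.022328 − (-0.018897))/3 = -0.023472
T_{2}^{(2)} = -0.023472 + (-0.023472 − (-0.021641))/15 = -0.023594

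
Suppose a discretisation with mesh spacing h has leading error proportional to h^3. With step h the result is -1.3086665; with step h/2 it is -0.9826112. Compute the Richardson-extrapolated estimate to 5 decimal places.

-0.93603

Extrapolated value = (8·A(h/2) − A(h)) / (8 − 1)
= (8·(-0.9826112) − (-1.3086665)) / 7
= -6.5522231 / 7 = -0.9360319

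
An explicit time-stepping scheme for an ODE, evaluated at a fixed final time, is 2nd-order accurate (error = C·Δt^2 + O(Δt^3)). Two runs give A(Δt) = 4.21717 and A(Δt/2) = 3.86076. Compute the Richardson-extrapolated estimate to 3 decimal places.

3.742

Extrapolated value = (4·A(Δt/2) − A(Δt)) / (4 − 1)
= (4·3.86076 − 4.21717) / 3
= 11.22587 / 3 = 3.74196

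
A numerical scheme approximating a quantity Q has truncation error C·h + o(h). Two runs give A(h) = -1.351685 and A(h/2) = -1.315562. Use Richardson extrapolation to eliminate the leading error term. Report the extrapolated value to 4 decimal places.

-1.2794

The leading error scales as h; refining by a factor of 2 reduces it by 2^1 = 2.
Extrapolated value = (2·A(h/2) − A(h)) / (2 − 1)
= (2·(-1.315562) − (-1.351685)) / 1
= -1.279439 / 1 = -1.279439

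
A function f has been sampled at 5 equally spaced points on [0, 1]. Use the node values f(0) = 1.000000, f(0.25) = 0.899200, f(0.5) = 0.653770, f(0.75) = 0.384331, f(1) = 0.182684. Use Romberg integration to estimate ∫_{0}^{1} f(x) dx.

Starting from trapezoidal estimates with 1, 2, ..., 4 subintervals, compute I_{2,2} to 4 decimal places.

I_{0,0} (trapezoid, 1 panel, h=1.0000): 0.591342
I_{1,0} (trapezoid, 2 panels, h=0.5000): 0.622556
I_{2,0} (trapezoid, 4 panels, h=0.2500): 0.632161
I_{1,1} = 0.622556 + (0.622556 − 0.591342)/3 = 0.632961
I_{2,1} = 0.632161 + (0.632161 − 0.622556)/3 = 0.635363
I_{2,2} = 0.635363 + (0.635363 − 0.632961)/15 = 0.635523

0.6355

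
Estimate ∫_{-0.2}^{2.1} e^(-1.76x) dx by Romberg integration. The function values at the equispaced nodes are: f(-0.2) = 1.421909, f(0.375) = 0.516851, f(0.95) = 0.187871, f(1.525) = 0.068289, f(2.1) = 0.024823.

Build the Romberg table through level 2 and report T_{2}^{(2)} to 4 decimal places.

0.7949

T_{0}^{(0)} (trapezoid, 1 panel, h=2.3000): 1.663742
T_{1}^{(0)} (trapezoid, 2 panels, h=1.1500): 1.047923
T_{2}^{(0)} (trapezoid, 4 panels, h=0.5750): 0.860417
T_{1}^{(1)} = 1.047923 + (1.047923 − 1.663742)/3 = 0.842650
T_{2}^{(1)} = 0.860417 + (0.860417 − 1.047923)/3 = 0.797915
T_{2}^{(2)} = 0.797915 + (0.797915 − 0.842650)/15 = 0.794933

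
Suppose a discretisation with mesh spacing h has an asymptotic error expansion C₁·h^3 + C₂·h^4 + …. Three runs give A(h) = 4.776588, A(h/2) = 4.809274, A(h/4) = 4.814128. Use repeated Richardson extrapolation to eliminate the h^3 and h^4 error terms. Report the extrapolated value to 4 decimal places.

4.8149

First eliminate the h^3 term (factor 2^3 = 8):
  B₁ = (8·4.809274 − 4.776588)/7 = 4.813943
  B₂ = (8·4.814128 − 4.809274)/7 = 4.814821
Then eliminate the h^4 term (factor 2^4 = 16):
  (16·4.814821 − 4.813943)/15 = 4.814880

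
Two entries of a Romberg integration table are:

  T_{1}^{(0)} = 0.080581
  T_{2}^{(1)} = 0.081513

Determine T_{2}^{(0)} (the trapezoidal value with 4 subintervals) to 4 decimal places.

0.0813

From T_{2}^{(1)} = (4·T_{2}^{(0)} − T_{1}^{(0)})/3, solve for T_{2}^{(0)}:
4·T_{2}^{(0)} = 3·0.081513 + 0.080581 = 0.325120
T_{2}^{(0)} = 0.081280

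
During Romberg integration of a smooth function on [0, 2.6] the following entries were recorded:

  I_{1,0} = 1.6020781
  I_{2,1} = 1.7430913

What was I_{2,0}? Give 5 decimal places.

From I_{2,1} = (4·I_{2,0} − I_{1,0})/3, solve for I_{2,0}:
4·I_{2,0} = 3·1.7430913 + 1.6020781 = 6.8313520
I_{2,0} = 1.7078380

1.70784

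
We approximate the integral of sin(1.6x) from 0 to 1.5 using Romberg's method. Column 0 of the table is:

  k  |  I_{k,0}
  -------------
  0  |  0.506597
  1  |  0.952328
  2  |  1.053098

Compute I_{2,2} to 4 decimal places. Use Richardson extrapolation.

Richardson extrapolation on the trapezoidal column (denominator 4−1=3):
I_{1,1} = 0.952328 + (0.952328 − 0.506597)/3 = 1.100905
I_{2,1} = 1.053098 + (1.053098 − 0.952328)/3 = 1.086688
I_{2,2} = (16·1.086688 − 1.100905) / 15 = 1.085740

1.0857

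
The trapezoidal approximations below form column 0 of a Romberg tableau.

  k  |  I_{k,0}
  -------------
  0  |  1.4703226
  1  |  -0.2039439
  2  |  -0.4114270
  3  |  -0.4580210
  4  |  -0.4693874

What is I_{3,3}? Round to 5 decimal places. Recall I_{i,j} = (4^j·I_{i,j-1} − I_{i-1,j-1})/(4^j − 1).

-0.47326

I_{1,1} = (4·(-0.2039439) − 1.4703226) / 3 = -0.7620327
I_{2,1} = (4·(-0.4114270) − (-0.2039439)) / 3 = -0.4805880
I_{3,1} = (4·(-0.4580210) − (-0.4114270)) / 3 = -0.4735523
I_{2,2} = (16·(-0.4805880) − (-0.7620327)) / 15 = -0.4618250
I_{3,2} = (16·(-0.4735523) − (-0.4805880)) / 15 = -0.4730833
I_{3,3} = -0.4730833 + (-0.4730833 − (-0.4618250))/63 = -0.4732620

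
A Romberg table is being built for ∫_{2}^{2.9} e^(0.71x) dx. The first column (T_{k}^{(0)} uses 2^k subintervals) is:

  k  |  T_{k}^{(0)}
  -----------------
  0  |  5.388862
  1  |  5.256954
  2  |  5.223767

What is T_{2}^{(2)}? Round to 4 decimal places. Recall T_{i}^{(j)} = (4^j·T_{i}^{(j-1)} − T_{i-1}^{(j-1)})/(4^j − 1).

5.2127

Richardson extrapolation on the trapezoidal column (denominator 4−1=3):
T_{1}^{(1)} = (4·5.256954 − 5.388862) / 3 = 5.212985
T_{2}^{(1)} = 5.223767 + (5.223767 − 5.256954)/3 = 5.212705
T_{2}^{(2)} = (16·5.212705 − 5.212985) / 15 = 5.212686
(Column j=1 coincides with Simpson's rule on the same nodes.)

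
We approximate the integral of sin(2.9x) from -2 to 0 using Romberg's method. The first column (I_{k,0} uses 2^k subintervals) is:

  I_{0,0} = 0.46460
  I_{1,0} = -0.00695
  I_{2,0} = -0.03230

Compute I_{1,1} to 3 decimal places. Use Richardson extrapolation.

I_{1,1} = (4·(-0.00695) − 0.46460) / 3 = -0.16413
(Column j=1 coincides with Simpson's rule on the same nodes.)

-0.164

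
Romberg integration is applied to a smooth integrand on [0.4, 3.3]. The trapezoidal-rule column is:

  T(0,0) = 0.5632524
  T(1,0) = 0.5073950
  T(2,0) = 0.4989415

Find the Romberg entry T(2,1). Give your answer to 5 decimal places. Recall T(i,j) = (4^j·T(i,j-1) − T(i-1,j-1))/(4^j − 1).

Richardson extrapolation on the trapezoidal column (denominator 4−1=3):
T(2,1) = 0.4989415 + (0.4989415 − 0.5073950)/3 = 0.4961237

0.49612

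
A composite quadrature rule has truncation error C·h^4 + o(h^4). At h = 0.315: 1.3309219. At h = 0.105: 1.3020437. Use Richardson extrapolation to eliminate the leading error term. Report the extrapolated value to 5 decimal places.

The leading error scales as h^4; refining by a factor of 3 reduces it by 3^4 = 81.
Extrapolated value = (81·A(h/3) − A(h)) / (81 − 1)
= (81·1.3020437 − 1.3309219) / 80
= 104.1346178 / 80 = 1.3016827

1.30168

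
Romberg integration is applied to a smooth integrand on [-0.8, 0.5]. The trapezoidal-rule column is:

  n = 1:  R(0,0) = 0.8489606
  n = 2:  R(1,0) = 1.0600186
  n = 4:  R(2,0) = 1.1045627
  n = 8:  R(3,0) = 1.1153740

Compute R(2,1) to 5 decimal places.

1.11941

Richardson extrapolation on the trapezoidal column (denominator 4−1=3):
R(2,1) = (4·1.1045627 − 1.0600186) / 3 = 1.1194107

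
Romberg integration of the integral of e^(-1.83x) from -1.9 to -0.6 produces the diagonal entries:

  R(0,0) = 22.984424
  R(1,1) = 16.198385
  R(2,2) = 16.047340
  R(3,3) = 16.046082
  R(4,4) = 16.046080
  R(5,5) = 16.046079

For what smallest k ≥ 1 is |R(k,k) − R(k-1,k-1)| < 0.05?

k = 3

|R(1,1) − R(0,0)| = 6.786039 ≥ 0.05
|R(2,2) − R(1,1)| = 0.151045 ≥ 0.05
|R(3,3) − R(2,2)| = 0.001258 < 0.05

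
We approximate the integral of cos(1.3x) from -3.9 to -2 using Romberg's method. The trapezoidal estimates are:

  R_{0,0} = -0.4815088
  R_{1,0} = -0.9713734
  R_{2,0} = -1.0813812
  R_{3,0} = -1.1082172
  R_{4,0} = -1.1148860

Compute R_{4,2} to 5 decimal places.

Richardson extrapolation on the trapezoidal column (denominator 4−1=3):
R_{3,1} = -1.1082172 + (-1.1082172 − (-1.0813812))/3 = -1.1171625
R_{4,1} = -1.1148860 + (-1.1148860 − (-1.1082172))/3 = -1.1171089
R_{4,2} = (16·(-1.1171089) − (-1.1171625)) / 15 = -1.1171053
(Column j=1 coincides with Simpson's rule on the same nodes.)

-1.11711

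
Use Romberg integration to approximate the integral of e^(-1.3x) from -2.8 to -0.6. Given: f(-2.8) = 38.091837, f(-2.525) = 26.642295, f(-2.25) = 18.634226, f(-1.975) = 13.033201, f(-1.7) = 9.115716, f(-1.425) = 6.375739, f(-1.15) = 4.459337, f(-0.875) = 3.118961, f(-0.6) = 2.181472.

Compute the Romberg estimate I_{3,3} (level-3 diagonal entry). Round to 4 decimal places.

I_{0,0} (trapezoid, 1 panel, h=2.2000): 44.300640
I_{1,0} (trapezoid, 2 panels, h=1.1000): 32.177608
I_{2,0} (trapezoid, 4 panels, h=0.5500): 28.790263
I_{3,0} (trapezoid, 8 panels, h=0.2750): 27.916936
I_{1,1} = 32.177608 + (32.177608 − 44.300640)/3 = 28.136597
I_{2,1} = 28.790263 + (28.790263 − 32.177608)/3 = 27.661148
I_{3,1} = 27.916936 + (27.916936 − 28.790263)/3 = 27.625827
I_{2,2} = 27.661148 + (27.661148 − 28.136597)/15 = 27.629451
I_{3,2} = 27.625827 + (27.625827 − 27.661148)/15 = 27.623472
I_{3,3} = 27.623472 + (27.623472 − 27.629451)/63 = 27.623377

27.6234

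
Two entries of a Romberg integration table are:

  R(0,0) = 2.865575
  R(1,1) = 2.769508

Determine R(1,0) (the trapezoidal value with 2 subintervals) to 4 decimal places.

2.7935

From R(1,1) = (4·R(1,0) − R(0,0))/3, solve for R(1,0):
4·R(1,0) = 3·2.769508 + 2.865575 = 11.174099
R(1,0) = 2.793525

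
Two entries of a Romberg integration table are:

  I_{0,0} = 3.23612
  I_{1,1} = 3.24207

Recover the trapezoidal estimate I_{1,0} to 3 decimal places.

3.241

From I_{1,1} = (4·I_{1,0} − I_{0,0})/3, solve for I_{1,0}:
4·I_{1,0} = 3·3.24207 + 3.23612 = 12.96233
I_{1,0} = 3.24058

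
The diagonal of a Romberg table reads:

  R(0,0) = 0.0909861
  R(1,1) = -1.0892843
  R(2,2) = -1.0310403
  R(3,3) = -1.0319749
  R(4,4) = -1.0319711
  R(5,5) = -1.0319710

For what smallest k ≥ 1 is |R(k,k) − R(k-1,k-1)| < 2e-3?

k = 3

|R(1,1) − R(0,0)| = 1.1802704 ≥ 2e-3
|R(2,2) − R(1,1)| = 0.0582440 ≥ 2e-3
|R(3,3) − R(2,2)| = 0.0009346 < 2e-3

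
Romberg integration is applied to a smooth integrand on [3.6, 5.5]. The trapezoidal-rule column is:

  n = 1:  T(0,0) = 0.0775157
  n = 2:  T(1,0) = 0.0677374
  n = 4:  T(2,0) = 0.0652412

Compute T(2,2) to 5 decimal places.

Richardson extrapolation on the trapezoidal column (denominator 4−1=3):
T(1,1) = (4·0.0677374 − 0.0775157) / 3 = 0.0644780
T(2,1) = 0.0652412 + (0.0652412 − 0.0677374)/3 = 0.0644091
T(2,2) = (16·0.0644091 − 0.0644780) / 15 = 0.0644045
(Column j=1 coincides with Simpson's rule on the same nodes.)

0.06440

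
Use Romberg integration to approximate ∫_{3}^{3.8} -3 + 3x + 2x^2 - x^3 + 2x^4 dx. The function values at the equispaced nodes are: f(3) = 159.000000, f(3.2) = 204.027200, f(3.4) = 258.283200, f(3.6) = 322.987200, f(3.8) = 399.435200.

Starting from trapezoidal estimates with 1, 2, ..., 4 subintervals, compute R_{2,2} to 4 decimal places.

R_{0,0} (trapezoid, 1 panel, h=0.8000): 223.374080
R_{1,0} (trapezoid, 2 panels, h=0.4000): 215.000320
R_{2,0} (trapezoid, 4 panels, h=0.2000): 212.903040
R_{1,1} = 215.000320 + (215.000320 − 223.374080)/3 = 212.209067
R_{2,1} = 212.903040 + (212.903040 − 215.000320)/3 = 212.203947
R_{2,2} = 212.203947 + (212.203947 − 212.209067)/15 = 212.203606

212.2036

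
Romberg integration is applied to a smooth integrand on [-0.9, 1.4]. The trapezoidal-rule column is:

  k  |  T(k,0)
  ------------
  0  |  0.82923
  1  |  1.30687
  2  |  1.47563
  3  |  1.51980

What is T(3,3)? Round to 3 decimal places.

1.535

Richardson extrapolation on the trapezoidal column (denominator 4−1=3):
T(1,1) = (4·1.30687 − 0.82923) / 3 = 1.46608
T(2,1) = 1.47563 + (1.47563 − 1.30687)/3 = 1.53188
T(3,1) = (4·1.51980 − 1.47563) / 3 = 1.53452
T(2,2) = 1.53188 + (1.53188 − 1.46608)/15 = 1.53627
T(3,2) = 1.53452 + (1.53452 − 1.53188)/15 = 1.53470
T(3,3) = 1.53470 + (1.53470 − 1.53627)/63 = 1.53468
(Column j=1 coincides with Simpson's rule on the same nodes.)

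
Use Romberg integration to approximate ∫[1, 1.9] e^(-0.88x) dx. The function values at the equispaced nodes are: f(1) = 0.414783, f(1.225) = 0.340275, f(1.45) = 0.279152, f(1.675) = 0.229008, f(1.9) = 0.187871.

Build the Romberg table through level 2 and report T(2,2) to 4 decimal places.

T(0,0) (trapezoid, 1 panel, h=0.9000): 0.271194
T(1,0) (trapezoid, 2 panels, h=0.4500): 0.261216
T(2,0) (trapezoid, 4 panels, h=0.2250): 0.258696
T(1,1) = 0.261216 + (0.261216 − 0.271194)/3 = 0.257890
T(2,1) = 0.258696 + (0.258696 − 0.261216)/3 = 0.257856
T(2,2) = 0.257856 + (0.257856 − 0.257890)/15 = 0.257854

0.2579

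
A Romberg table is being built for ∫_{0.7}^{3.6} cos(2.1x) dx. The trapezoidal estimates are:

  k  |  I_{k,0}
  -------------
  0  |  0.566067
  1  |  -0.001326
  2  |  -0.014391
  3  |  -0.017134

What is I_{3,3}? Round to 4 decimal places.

-0.0182

Richardson extrapolation on the trapezoidal column (denominator 4−1=3):
I_{1,1} = -0.001326 + (-0.001326 − 0.566067)/3 = -0.190457
I_{2,1} = -0.014391 + (-0.014391 − (-0.001326))/3 = -0.018746
I_{3,1} = (4·(-0.017134) − (-0.014391)) / 3 = -0.018048
I_{2,2} = -0.018746 + (-0.018746 − (-0.190457))/15 = -0.007299
I_{3,2} = -0.018048 + (-0.018048 − (-0.018746))/15 = -0.018001
I_{3,3} = (64·(-0.018001) − (-0.007299)) / 63 = -0.018171
(Column j=1 coincides with Simpson's rule on the same nodes.)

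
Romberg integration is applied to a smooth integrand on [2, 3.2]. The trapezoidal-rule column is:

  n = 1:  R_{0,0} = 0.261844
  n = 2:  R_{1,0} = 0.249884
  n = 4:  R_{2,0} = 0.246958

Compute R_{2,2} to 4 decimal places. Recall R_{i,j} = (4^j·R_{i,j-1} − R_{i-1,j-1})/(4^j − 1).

R_{1,1} = 0.249884 + (0.249884 − 0.261844)/3 = 0.245897
R_{2,1} = 0.246958 + (0.246958 − 0.249884)/3 = 0.245983
R_{2,2} = 0.245983 + (0.245983 − 0.245897)/15 = 0.245989

0.2460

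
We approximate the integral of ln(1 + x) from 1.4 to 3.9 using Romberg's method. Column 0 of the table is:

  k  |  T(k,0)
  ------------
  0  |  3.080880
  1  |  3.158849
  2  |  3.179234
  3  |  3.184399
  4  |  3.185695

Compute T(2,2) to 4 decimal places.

Richardson extrapolation on the trapezoidal column (denominator 4−1=3):
T(1,1) = 3.158849 + (3.158849 − 3.080880)/3 = 3.184839
T(2,1) = 3.179234 + (3.179234 − 3.158849)/3 = 3.186029
T(2,2) = 3.186029 + (3.186029 − 3.184839)/15 = 3.186108
(Column j=1 coincides with Simpson's rule on the same nodes.)

3.1861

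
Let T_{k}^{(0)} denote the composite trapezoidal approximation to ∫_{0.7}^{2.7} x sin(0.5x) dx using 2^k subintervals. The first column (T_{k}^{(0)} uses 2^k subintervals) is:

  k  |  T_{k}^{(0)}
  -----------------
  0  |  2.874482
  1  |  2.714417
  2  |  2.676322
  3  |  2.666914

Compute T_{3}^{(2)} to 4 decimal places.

T_{2}^{(1)} = (4·2.676322 − 2.714417) / 3 = 2.663624
T_{3}^{(1)} = 2.666914 + (2.666914 − 2.676322)/3 = 2.663778
T_{3}^{(2)} = (16·2.663778 − 2.663624) / 15 = 2.663788

2.6638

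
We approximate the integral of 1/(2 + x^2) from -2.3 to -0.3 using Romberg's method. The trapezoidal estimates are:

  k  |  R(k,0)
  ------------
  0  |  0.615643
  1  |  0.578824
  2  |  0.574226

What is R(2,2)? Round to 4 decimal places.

0.5731

Richardson extrapolation on the trapezoidal column (denominator 4−1=3):
R(1,1) = 0.578824 + (0.578824 − 0.615643)/3 = 0.566551
R(2,1) = (4·0.574226 − 0.578824) / 3 = 0.572693
R(2,2) = 0.572693 + (0.572693 − 0.566551)/15 = 0.573102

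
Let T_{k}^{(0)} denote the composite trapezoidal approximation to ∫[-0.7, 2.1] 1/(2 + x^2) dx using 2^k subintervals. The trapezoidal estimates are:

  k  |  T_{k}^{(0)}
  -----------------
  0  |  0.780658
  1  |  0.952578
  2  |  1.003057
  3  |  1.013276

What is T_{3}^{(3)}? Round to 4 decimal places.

1.0164

Richardson extrapolation on the trapezoidal column (denominator 4−1=3):
T_{1}^{(1)} = 0.952578 + (0.952578 − 0.780658)/3 = 1.009885
T_{2}^{(1)} = (4·1.003057 − 0.952578) / 3 = 1.019883
T_{3}^{(1)} = 1.013276 + (1.013276 − 1.003057)/3 = 1.016682
T_{2}^{(2)} = 1.019883 + (1.019883 − 1.009885)/15 = 1.020550
T_{3}^{(2)} = (16·1.016682 − 1.019883) / 15 = 1.016469
T_{3}^{(3)} = 1.016469 + (1.016469 − 1.020550)/63 = 1.016404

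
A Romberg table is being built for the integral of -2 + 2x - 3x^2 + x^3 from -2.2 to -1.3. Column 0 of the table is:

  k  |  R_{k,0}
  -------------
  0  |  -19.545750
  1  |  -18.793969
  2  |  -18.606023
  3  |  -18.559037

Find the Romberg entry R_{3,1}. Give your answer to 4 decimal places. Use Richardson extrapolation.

-18.5434

R_{3,1} = (4·(-18.559037) − (-18.606023)) / 3 = -18.543375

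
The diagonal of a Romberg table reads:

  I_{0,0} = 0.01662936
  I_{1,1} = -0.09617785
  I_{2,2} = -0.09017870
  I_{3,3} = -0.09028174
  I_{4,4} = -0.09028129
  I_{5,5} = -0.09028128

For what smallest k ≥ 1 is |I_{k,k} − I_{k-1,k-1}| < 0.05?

k = 2

|I_{1,1} − I_{0,0}| = 0.11280721 ≥ 0.05
|I_{2,2} − I_{1,1}| = 0.00599915 < 0.05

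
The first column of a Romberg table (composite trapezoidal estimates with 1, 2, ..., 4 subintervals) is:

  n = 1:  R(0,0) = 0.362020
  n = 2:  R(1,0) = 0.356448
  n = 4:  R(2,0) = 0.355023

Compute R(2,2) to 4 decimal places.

0.3545

Richardson extrapolation on the trapezoidal column (denominator 4−1=3):
R(1,1) = (4·0.356448 − 0.362020) / 3 = 0.354591
R(2,1) = (4·0.355023 − 0.356448) / 3 = 0.354548
R(2,2) = 0.354548 + (0.354548 − 0.354591)/15 = 0.354545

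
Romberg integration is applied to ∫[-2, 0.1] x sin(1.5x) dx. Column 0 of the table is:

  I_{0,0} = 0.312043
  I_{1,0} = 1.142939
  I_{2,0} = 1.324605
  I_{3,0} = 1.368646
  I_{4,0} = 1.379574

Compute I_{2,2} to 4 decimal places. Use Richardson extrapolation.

1.3828

Richardson extrapolation on the trapezoidal column (denominator 4−1=3):
I_{1,1} = (4·1.142939 − 0.312043) / 3 = 1.419904
I_{2,1} = (4·1.324605 − 1.142939) / 3 = 1.385160
I_{2,2} = 1.385160 + (1.385160 − 1.419904)/15 = 1.382844
(Column j=1 coincides with Simpson's rule on the same nodes.)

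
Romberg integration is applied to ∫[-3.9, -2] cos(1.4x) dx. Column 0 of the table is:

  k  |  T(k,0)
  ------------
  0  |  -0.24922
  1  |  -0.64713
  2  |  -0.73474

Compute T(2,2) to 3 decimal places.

-0.763

T(1,1) = (4·(-0.64713) − (-0.24922)) / 3 = -0.77977
T(2,1) = -0.73474 + (-0.73474 − (-0.64713))/3 = -0.76394
T(2,2) = (16·(-0.76394) − (-0.77977)) / 15 = -0.76288
(Column j=1 coincides with Simpson's rule on the same nodes.)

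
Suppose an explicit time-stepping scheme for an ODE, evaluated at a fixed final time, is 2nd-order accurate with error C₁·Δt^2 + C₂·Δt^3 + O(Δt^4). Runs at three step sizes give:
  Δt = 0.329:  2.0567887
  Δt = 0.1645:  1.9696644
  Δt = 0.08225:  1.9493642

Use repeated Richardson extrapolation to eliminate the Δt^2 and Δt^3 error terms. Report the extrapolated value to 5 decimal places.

First eliminate the Δt^2 term (factor 2^2 = 4):
  B₁ = (4·1.9696644 − 2.0567887)/3 = 1.9406230
  B₂ = (4·1.9493642 − 1.9696644)/3 = 1.9425975
Then eliminate the Δt^3 term (factor 2^3 = 8):
  (8·1.9425975 − 1.9406230)/7 = 1.9428796

1.94288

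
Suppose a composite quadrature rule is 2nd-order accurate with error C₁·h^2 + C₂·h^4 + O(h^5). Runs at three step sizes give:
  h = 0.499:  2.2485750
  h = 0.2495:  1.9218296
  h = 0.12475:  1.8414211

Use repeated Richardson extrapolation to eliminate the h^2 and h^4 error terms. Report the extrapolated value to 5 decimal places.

1.81473

First eliminate the h^2 term (factor 2^2 = 4):
  B₁ = (4·1.9218296 − 2.2485750)/3 = 1.8129145
  B₂ = (4·1.8414211 − 1.9218296)/3 = 1.8146183
Then eliminate the h^4 term (factor 2^4 = 16):
  (16·1.8146183 − 1.8129145)/15 = 1.8147319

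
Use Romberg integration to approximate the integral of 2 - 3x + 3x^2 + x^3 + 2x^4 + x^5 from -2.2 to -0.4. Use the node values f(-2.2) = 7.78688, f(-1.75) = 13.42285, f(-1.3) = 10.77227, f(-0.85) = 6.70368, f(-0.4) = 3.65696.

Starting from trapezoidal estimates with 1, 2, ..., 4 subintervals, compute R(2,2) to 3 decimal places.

17.068

R(0,0) (trapezoid, 1 panel, h=1.8000): 10.29946
R(1,0) (trapezoid, 2 panels, h=0.9000): 14.84477
R(2,0) (trapezoid, 4 panels, h=0.4500): 16.47932
R(1,1) = 14.84477 + (14.84477 − 10.29946)/3 = 16.35987
R(2,1) = 16.47932 + (16.47932 − 14.84477)/3 = 17.02417
R(2,2) = 17.02417 + (17.02417 − 16.35987)/15 = 17.06846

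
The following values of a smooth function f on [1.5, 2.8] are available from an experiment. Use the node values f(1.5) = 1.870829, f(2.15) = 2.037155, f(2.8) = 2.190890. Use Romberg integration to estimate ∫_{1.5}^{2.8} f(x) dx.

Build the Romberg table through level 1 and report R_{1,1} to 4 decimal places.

2.6456

R_{0,0} (trapezoid, 1 panel, h=1.3000): 2.640117
R_{1,0} (trapezoid, 2 panels, h=0.6500): 2.644209
R_{1,1} = 2.644209 + (2.644209 − 2.640117)/3 = 2.645573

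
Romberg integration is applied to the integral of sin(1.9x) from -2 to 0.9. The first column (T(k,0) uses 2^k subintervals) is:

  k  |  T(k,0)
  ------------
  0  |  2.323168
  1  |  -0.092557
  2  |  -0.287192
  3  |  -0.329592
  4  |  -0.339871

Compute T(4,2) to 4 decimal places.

Richardson extrapolation on the trapezoidal column (denominator 4−1=3):
T(3,1) = (4·(-0.329592) − (-0.287192)) / 3 = -0.343725
T(4,1) = (4·(-0.339871) − (-0.329592)) / 3 = -0.343297
T(4,2) = (16·(-0.343297) − (-0.343725)) / 15 = -0.343268

-0.3433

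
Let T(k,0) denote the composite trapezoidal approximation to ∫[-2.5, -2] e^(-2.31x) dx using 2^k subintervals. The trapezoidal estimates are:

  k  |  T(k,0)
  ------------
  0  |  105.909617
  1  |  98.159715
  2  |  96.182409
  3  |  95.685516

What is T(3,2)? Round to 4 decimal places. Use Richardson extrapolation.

95.5197

Richardson extrapolation on the trapezoidal column (denominator 4−1=3):
T(2,1) = (4·96.182409 − 98.159715) / 3 = 95.523307
T(3,1) = 95.685516 + (95.685516 − 96.182409)/3 = 95.519885
T(3,2) = 95.519885 + (95.519885 − 95.523307)/15 = 95.519657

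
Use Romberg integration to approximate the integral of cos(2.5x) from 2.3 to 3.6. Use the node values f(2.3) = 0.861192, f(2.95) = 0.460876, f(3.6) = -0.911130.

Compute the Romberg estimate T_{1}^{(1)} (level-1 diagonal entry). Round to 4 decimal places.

T_{0}^{(0)} (trapezoid, 1 panel, h=1.3000): -0.032460
T_{1}^{(0)} (trapezoid, 2 panels, h=0.6500): 0.283340
T_{1}^{(1)} = 0.283340 + (0.283340 − (-0.032460))/3 = 0.388607

0.3886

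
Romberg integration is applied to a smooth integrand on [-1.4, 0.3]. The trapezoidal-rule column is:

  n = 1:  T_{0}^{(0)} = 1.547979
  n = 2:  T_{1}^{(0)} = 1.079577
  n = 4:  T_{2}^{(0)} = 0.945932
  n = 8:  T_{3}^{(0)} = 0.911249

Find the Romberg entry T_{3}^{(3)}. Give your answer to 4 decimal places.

0.8996

T_{1}^{(1)} = (4·1.079577 − 1.547979) / 3 = 0.923443
T_{2}^{(1)} = 0.945932 + (0.945932 − 1.079577)/3 = 0.901384
T_{3}^{(1)} = (4·0.911249 − 0.945932) / 3 = 0.899688
T_{2}^{(2)} = (16·0.901384 − 0.923443) / 15 = 0.899913
T_{3}^{(2)} = 0.899688 + (0.899688 − 0.901384)/15 = 0.899575
T_{3}^{(3)} = 0.899575 + (0.899575 − 0.899913)/63 = 0.899570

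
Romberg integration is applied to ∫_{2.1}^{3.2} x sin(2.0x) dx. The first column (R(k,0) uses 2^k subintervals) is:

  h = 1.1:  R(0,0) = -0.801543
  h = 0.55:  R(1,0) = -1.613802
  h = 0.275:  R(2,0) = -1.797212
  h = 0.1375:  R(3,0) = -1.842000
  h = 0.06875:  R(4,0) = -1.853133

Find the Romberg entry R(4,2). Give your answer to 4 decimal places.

-1.8568

Richardson extrapolation on the trapezoidal column (denominator 4−1=3):
R(3,1) = (4·(-1.842000) − (-1.797212)) / 3 = -1.856929
R(4,1) = -1.853133 + (-1.853133 − (-1.842000))/3 = -1.856844
R(4,2) = -1.856844 + (-1.856844 − (-1.856929))/15 = -1.856838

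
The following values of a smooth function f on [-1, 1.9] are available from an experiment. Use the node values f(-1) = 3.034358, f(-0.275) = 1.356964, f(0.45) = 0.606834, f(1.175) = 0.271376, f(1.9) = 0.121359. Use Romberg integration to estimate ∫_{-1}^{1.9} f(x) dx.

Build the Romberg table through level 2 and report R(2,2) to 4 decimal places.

R(0,0) (trapezoid, 1 panel, h=2.9000): 4.575790
R(1,0) (trapezoid, 2 panels, h=1.4500): 3.167804
R(2,0) (trapezoid, 4 panels, h=0.7250): 2.764449
R(1,1) = 3.167804 + (3.167804 − 4.575790)/3 = 2.698475
R(2,1) = 2.764449 + (2.764449 − 3.167804)/3 = 2.629997
R(2,2) = 2.629997 + (2.629997 − 2.698475)/15 = 2.625432

2.6254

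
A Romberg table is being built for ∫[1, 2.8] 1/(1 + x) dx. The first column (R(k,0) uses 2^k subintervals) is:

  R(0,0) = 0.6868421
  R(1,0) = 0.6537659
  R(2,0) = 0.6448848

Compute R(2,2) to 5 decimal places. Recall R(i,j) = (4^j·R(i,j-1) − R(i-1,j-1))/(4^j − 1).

Richardson extrapolation on the trapezoidal column (denominator 4−1=3):
R(1,1) = (4·0.6537659 − 0.6868421) / 3 = 0.6427405
R(2,1) = 0.6448848 + (0.6448848 − 0.6537659)/3 = 0.6419244
R(2,2) = (16·0.6419244 − 0.6427405) / 15 = 0.6418700

0.64187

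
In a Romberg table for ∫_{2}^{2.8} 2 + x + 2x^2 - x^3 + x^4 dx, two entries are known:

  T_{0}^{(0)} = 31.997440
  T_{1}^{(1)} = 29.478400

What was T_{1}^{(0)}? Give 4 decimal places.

30.1082

From T_{1}^{(1)} = (4·T_{1}^{(0)} − T_{0}^{(0)})/3, solve for T_{1}^{(0)}:
4·T_{1}^{(0)} = 3·29.478400 + 31.997440 = 120.432640
T_{1}^{(0)} = 30.108160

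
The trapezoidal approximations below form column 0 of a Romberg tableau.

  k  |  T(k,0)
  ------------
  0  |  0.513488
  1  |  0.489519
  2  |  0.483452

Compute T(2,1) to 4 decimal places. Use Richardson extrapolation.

0.4814

Richardson extrapolation on the trapezoidal column (denominator 4−1=3):
T(2,1) = (4·0.483452 − 0.489519) / 3 = 0.481430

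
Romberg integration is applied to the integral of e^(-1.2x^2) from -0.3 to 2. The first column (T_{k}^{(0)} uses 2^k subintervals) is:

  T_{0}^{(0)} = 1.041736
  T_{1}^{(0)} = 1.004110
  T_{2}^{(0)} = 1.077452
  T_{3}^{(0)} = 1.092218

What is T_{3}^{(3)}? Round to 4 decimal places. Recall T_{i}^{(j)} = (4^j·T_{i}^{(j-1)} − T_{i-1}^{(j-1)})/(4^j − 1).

1.0966

Richardson extrapolation on the trapezoidal column (denominator 4−1=3):
T_{1}^{(1)} = 1.004110 + (1.004110 − 1.041736)/3 = 0.991568
T_{2}^{(1)} = 1.077452 + (1.077452 − 1.004110)/3 = 1.101899
T_{3}^{(1)} = 1.092218 + (1.092218 − 1.077452)/3 = 1.097140
T_{2}^{(2)} = (16·1.101899 − 0.991568) / 15 = 1.109254
T_{3}^{(2)} = 1.097140 + (1.097140 − 1.101899)/15 = 1.096823
T_{3}^{(3)} = (64·1.096823 − 1.109254) / 63 = 1.096626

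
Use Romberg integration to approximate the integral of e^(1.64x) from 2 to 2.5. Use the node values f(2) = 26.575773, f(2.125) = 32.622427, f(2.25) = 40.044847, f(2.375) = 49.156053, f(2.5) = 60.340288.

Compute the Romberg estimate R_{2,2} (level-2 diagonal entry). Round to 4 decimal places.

R_{0,0} (trapezoid, 1 panel, h=0.5000): 21.729015
R_{1,0} (trapezoid, 2 panels, h=0.2500): 20.875719
R_{2,0} (trapezoid, 4 panels, h=0.1250): 20.660170
R_{1,1} = 20.875719 + (20.875719 − 21.729015)/3 = 20.591287
R_{2,1} = 20.660170 + (20.660170 − 20.875719)/3 = 20.588320
R_{2,2} = 20.588320 + (20.588320 − 20.591287)/15 = 20.588122

20.5881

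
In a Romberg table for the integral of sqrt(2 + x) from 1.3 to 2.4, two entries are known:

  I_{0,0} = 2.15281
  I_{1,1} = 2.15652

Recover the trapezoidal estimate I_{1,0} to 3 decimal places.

2.156

From I_{1,1} = (4·I_{1,0} − I_{0,0})/3, solve for I_{1,0}:
4·I_{1,0} = 3·2.15652 + 2.15281 = 8.62237
I_{1,0} = 2.15559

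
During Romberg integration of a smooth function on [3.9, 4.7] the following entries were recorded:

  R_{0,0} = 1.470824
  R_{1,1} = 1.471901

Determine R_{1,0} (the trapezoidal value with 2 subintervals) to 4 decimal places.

1.4716

From R_{1,1} = (4·R_{1,0} − R_{0,0})/3, solve for R_{1,0}:
4·R_{1,0} = 3·1.471901 + 1.470824 = 5.886527
R_{1,0} = 1.471632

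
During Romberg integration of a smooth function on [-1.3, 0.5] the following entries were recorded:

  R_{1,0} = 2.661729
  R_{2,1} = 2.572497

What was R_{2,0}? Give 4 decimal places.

From R_{2,1} = (4·R_{2,0} − R_{1,0})/3, solve for R_{2,0}:
4·R_{2,0} = 3·2.572497 + 2.661729 = 10.379220
R_{2,0} = 2.594805

2.5948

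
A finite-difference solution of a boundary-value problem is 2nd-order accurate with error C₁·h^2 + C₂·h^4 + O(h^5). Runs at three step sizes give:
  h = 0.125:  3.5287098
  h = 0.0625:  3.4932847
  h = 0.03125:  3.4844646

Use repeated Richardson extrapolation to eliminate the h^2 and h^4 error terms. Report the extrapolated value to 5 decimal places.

First eliminate the h^2 term (factor 2^2 = 4):
  B₁ = (4·3.4932847 − 3.5287098)/3 = 3.4814763
  B₂ = (4·3.4844646 − 3.4932847)/3 = 3.4815246
Then eliminate the h^4 term (factor 2^4 = 16):
  (16·3.4815246 − 3.4814763)/15 = 3.4815278

3.48153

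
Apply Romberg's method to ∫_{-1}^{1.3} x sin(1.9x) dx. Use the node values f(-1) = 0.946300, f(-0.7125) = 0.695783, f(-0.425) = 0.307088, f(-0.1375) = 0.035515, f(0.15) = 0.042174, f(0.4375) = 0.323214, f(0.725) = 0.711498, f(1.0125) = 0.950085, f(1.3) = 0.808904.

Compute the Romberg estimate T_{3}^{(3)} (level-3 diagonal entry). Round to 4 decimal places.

T_{0}^{(0)} (trapezoid, 1 panel, h=2.3000): 2.018485
T_{1}^{(0)} (trapezoid, 2 panels, h=1.1500): 1.057742
T_{2}^{(0)} (trapezoid, 4 panels, h=0.5750): 1.114558
T_{3}^{(0)} (trapezoid, 8 panels, h=0.2875): 1.133601
T_{1}^{(1)} = 1.057742 + (1.057742 − 2.018485)/3 = 0.737494
T_{2}^{(1)} = 1.114558 + (1.114558 − 1.057742)/3 = 1.133497
T_{3}^{(1)} = 1.133601 + (1.133601 − 1.114558)/3 = 1.139949
T_{2}^{(2)} = 1.133497 + (1.133497 − 0.737494)/15 = 1.159897
T_{3}^{(2)} = 1.139949 + (1.139949 − 1.133497)/15 = 1.140379
T_{3}^{(3)} = 1.140379 + (1.140379 − 1.159897)/63 = 1.140069

1.1401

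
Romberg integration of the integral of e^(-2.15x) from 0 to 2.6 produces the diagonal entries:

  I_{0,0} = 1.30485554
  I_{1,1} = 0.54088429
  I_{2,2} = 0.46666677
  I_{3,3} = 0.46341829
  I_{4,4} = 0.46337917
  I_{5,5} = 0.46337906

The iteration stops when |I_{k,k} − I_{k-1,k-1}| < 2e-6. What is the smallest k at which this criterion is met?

|I_{1,1} − I_{0,0}| = 0.76397125 ≥ 2e-6
|I_{2,2} − I_{1,1}| = 0.07421752 ≥ 2e-6
|I_{3,3} − I_{2,2}| = 0.00324848 ≥ 2e-6
|I_{4,4} − I_{3,3}| = 0.00003912 ≥ 2e-6
|I_{5,5} − I_{4,4}| = 0.00000011 < 2e-6

k = 5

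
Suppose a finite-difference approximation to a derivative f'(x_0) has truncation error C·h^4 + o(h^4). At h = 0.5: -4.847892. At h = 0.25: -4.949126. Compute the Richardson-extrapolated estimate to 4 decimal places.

Extrapolated value = (16·A(h/2) − A(h)) / (16 − 1)
= (16·(-4.949126) − (-4.847892)) / 15
= -74.338124 / 15 = -4.955875

-4.9559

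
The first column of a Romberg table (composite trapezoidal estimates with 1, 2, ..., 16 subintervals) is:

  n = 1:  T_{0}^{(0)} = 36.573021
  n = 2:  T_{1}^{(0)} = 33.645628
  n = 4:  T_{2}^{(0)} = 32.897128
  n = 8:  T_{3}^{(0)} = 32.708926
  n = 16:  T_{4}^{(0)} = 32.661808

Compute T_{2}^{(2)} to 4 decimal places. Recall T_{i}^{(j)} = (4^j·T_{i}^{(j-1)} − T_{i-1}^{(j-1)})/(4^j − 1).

Richardson extrapolation on the trapezoidal column (denominator 4−1=3):
T_{1}^{(1)} = (4·33.645628 − 36.573021) / 3 = 32.669830
T_{2}^{(1)} = (4·32.897128 − 33.645628) / 3 = 32.647628
T_{2}^{(2)} = 32.647628 + (32.647628 − 32.669830)/15 = 32.646148
(Column j=1 coincides with Simpson's rule on the same nodes.)

32.6461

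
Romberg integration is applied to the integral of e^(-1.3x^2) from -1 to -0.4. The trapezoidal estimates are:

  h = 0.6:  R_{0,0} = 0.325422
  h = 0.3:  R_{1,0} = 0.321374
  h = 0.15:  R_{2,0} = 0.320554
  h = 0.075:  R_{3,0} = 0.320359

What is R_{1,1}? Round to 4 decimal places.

Richardson extrapolation on the trapezoidal column (denominator 4−1=3):
R_{1,1} = 0.321374 + (0.321374 − 0.325422)/3 = 0.320025

0.3200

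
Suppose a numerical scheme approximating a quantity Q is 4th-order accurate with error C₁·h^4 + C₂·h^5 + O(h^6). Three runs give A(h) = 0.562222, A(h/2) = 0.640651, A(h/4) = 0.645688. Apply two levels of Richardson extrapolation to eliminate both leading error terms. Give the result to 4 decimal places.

0.6460

First eliminate the h^4 term (factor 2^4 = 16):
  B₁ = (16·0.640651 − 0.562222)/15 = 0.645880
  B₂ = (16·0.645688 − 0.640651)/15 = 0.646024
Then eliminate the h^5 term (factor 2^5 = 32):
  (32·0.646024 − 0.645880)/31 = 0.646029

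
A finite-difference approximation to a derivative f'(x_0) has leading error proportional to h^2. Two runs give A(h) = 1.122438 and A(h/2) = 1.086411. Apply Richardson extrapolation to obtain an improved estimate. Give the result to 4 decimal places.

Extrapolated value = (4·A(h/2) − A(h)) / (4 − 1)
= (4·1.086411 − 1.122438) / 3
= 3.223206 / 3 = 1.074402

1.0744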